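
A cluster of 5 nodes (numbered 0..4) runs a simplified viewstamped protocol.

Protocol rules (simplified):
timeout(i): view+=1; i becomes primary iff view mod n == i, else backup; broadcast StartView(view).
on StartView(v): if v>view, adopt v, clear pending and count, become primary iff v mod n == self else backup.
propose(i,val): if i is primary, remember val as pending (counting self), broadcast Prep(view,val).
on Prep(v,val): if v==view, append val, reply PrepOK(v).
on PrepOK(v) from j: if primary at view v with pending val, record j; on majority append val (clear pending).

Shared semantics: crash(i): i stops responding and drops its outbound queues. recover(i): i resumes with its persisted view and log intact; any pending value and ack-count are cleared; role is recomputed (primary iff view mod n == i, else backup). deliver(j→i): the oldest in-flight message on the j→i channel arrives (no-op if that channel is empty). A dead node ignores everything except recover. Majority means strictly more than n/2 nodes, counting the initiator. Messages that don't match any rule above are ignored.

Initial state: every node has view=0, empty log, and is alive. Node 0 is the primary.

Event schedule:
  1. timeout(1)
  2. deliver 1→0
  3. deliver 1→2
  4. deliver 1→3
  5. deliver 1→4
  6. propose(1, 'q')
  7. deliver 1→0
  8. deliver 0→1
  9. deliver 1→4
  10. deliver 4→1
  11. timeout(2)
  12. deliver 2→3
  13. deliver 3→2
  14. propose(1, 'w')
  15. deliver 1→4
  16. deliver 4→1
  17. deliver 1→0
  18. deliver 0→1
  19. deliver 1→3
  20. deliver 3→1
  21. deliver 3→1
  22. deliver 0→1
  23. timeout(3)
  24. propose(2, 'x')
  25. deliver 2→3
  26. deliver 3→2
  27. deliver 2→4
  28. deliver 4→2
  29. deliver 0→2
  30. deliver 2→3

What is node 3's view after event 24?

[1] timeout(1) → N1(prim v1 [-])
[2] deliver 1→0 → N0(back v1 [-])
[3] deliver 1→2 → N2(back v1 [-])
[4] deliver 1→3 → N3(back v1 [-])
[5] deliver 1→4 → N4(back v1 [-])
[6] propose(1,'q') → ∅
[7] deliver 1→0 → N0(back v1 [q])
[8] deliver 0→1 → ∅
[9] deliver 1→4 → N4(back v1 [q])
[10] deliver 4→1 → N1(prim v1 [q])
[11] timeout(2) → N2(prim v2 [-])
[12] deliver 2→3 → N3(back v2 [-])
[13] deliver 3→2 → ∅
[14] propose(1,'w') → ∅
[15] deliver 1→4 → N4(back v1 [q,w])
[16] deliver 4→1 → ∅
[17] deliver 1→0 → N0(back v1 [q,w])
[18] deliver 0→1 → N1(prim v1 [q,w])
[19] deliver 1→3 → ∅
[20] deliver 3→1 → ∅
[21] deliver 3→1 → ∅
[22] deliver 0→1 → ∅
[23] timeout(3) → N3(prim v3 [-])
[24] propose(2,'x') → ∅

3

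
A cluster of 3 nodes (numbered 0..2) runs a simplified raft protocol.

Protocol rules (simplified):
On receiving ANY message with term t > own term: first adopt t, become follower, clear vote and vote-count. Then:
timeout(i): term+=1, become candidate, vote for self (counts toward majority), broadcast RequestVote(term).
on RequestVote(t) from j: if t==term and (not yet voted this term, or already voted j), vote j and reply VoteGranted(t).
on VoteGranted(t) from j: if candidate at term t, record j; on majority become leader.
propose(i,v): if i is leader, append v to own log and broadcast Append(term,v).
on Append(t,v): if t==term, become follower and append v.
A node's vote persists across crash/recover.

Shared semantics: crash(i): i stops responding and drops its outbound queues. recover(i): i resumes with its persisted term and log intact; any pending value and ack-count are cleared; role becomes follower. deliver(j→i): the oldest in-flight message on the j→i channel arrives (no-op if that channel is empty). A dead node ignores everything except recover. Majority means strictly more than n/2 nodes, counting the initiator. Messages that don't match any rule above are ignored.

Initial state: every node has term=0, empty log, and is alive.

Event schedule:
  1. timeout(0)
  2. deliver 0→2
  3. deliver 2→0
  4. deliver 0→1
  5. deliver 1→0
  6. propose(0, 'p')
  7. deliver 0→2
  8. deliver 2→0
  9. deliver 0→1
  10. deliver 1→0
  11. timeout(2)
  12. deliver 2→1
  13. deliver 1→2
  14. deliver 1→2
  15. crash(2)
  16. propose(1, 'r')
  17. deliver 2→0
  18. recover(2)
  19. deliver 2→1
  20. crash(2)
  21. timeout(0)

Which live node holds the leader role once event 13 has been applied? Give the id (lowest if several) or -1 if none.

0

1. timeout(0):  <0:cand t1 ->
2. deliver 0→2:  <2:foll t1 ->
3. deliver 2→0:  <0:lead t1 ->
4. deliver 0→1:  <1:foll t1 ->
5. deliver 1→0:  nop
6. propose(0,'p'):  <0:lead t1 p>
7. deliver 0→2:  <2:foll t1 p>
8. deliver 2→0:  nop
9. deliver 0→1:  <1:foll t1 p>
10. deliver 1→0:  nop
11. timeout(2):  <2:cand t2 p>
12. deliver 2→1:  <1:foll t2 p>
13. deliver 1→2:  <2:lead t2 p>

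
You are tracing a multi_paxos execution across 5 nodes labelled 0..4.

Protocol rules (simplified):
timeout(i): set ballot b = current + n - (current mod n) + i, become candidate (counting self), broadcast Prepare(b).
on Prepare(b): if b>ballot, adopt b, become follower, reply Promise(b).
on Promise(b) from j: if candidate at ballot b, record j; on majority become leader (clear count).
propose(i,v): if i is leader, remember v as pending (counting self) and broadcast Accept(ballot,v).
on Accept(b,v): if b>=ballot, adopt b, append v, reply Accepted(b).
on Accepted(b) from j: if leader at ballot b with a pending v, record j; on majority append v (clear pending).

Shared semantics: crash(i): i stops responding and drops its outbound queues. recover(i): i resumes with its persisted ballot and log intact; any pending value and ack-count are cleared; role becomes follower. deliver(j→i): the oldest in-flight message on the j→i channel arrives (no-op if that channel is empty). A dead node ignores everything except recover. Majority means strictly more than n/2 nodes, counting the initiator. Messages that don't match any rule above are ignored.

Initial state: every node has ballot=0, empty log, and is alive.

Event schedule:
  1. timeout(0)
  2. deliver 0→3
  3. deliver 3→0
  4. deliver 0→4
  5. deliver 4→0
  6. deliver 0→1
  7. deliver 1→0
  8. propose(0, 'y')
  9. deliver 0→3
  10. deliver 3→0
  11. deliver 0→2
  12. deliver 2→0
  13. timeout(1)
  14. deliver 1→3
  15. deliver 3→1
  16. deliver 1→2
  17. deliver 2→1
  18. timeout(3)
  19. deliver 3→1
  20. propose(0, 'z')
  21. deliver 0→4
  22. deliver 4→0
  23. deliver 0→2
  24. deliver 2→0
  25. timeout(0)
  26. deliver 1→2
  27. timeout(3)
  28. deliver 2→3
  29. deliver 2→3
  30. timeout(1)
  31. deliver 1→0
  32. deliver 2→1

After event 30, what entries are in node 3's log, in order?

y

e1 timeout(0): 0[cand,b=5,-]
e2 deliver 0→3: 3[foll,b=5,-]
e3 deliver 3→0: ·
e4 deliver 0→4: 4[foll,b=5,-]
e5 deliver 4→0: 0[lead,b=5,-]
e6 deliver 0→1: 1[foll,b=5,-]
e7 deliver 1→0: ·
e8 propose(0,'y'): ·
e9 deliver 0→3: 3[foll,b=5,y]
e10 deliver 3→0: ·
e11 deliver 0→2: 2[foll,b=5,-]
e12 deliver 2→0: ·
e13 timeout(1): 1[cand,b=11,-]
e14 deliver 1→3: 3[foll,b=11,y]
e15 deliver 3→1: ·
e16 deliver 1→2: 2[foll,b=11,-]
e17 deliver 2→1: 1[lead,b=11,-]
e18 timeout(3): 3[cand,b=18,y]
e19 deliver 3→1: 1[foll,b=18,-]
e20 propose(0,'z'): ·
e21 deliver 0→4: 4[foll,b=5,y]
e22 deliver 4→0: ·
e23 deliver 0→2: ·
e24 deliver 2→0: ·
e25 timeout(0): 0[cand,b=10,-]
e26 deliver 1→2: ·
e27 timeout(3): 3[cand,b=23,y]
e28 deliver 2→3: ·
e29 deliver 2→3: ·
e30 timeout(1): 1[cand,b=21,-]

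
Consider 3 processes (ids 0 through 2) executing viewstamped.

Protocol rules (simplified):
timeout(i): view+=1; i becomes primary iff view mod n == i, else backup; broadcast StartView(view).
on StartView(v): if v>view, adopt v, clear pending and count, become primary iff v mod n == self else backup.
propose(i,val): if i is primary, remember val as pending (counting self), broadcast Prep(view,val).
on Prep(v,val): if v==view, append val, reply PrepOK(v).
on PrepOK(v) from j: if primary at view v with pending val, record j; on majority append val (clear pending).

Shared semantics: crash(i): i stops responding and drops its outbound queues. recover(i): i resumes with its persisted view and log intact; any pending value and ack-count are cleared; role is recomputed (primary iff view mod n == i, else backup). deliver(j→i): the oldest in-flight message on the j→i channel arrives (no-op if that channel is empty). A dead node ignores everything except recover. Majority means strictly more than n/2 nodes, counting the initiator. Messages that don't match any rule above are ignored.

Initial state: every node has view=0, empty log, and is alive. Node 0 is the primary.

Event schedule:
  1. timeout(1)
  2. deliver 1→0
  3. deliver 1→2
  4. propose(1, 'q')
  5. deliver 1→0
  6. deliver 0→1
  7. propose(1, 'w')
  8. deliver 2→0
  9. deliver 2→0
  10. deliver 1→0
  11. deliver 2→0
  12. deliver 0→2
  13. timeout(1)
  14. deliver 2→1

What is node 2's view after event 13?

1

after 1 — timeout(1): n1:prim/v1/[-]
after 2 — deliver 1→0: n0:back/v1/[-]
after 3 — deliver 1→2: n2:back/v1/[-]
after 4 — propose(1,'q'): ·
after 5 — deliver 1→0: n0:back/v1/[q]
after 6 — deliver 0→1: n1:prim/v1/[q]
after 7 — propose(1,'w'): ·
after 8 — deliver 2→0: ·
after 9 — deliver 2→0: ·
after 10 — deliver 1→0: n0:back/v1/[q,w]
after 11 — deliver 2→0: ·
after 12 — deliver 0→2: ·
after 13 — timeout(1): n1:back/v2/[q]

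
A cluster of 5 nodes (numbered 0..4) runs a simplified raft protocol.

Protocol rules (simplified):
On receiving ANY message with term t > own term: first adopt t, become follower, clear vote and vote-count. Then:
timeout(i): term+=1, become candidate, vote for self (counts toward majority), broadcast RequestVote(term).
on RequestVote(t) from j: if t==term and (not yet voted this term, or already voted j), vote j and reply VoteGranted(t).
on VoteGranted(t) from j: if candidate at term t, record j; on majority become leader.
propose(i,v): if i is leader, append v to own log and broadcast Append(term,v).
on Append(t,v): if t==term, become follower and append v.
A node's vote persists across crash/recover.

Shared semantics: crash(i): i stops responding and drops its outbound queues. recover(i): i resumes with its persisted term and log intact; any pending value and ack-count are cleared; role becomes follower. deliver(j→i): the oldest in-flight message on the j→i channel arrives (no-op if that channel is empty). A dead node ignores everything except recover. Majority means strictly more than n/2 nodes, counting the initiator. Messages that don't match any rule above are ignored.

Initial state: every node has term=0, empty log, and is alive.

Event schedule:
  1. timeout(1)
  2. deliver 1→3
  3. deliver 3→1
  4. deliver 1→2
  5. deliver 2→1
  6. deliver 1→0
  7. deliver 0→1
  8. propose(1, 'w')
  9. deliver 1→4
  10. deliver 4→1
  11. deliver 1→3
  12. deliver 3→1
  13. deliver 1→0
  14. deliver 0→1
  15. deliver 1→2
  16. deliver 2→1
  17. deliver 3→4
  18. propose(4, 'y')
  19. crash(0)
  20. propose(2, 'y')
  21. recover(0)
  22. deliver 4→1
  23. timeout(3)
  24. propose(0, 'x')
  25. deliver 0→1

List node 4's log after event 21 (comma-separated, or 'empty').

step 1 timeout(1): 1={cand,t=1,log=-}
step 2 deliver 1→3: 3={foll,t=1,log=-}
step 3 deliver 3→1: —
step 4 deliver 1→2: 2={foll,t=1,log=-}
step 5 deliver 2→1: 1={lead,t=1,log=-}
step 6 deliver 1→0: 0={foll,t=1,log=-}
step 7 deliver 0→1: —
step 8 propose(1,'w'): 1={lead,t=1,log=w}
step 9 deliver 1→4: 4={foll,t=1,log=-}
step 10 deliver 4→1: —
step 11 deliver 1→3: 3={foll,t=1,log=w}
step 12 deliver 3→1: —
step 13 deliver 1→0: 0={foll,t=1,log=w}
step 14 deliver 0→1: —
step 15 deliver 1→2: 2={foll,t=1,log=w}
step 16 deliver 2→1: —
step 17 deliver 3→4: —
step 18 propose(4,'y'): —
step 19 crash(0): 0={✗foll,t=1,log=w}
step 20 propose(2,'y'): —
step 21 recover(0): 0={foll,t=1,log=w}

empty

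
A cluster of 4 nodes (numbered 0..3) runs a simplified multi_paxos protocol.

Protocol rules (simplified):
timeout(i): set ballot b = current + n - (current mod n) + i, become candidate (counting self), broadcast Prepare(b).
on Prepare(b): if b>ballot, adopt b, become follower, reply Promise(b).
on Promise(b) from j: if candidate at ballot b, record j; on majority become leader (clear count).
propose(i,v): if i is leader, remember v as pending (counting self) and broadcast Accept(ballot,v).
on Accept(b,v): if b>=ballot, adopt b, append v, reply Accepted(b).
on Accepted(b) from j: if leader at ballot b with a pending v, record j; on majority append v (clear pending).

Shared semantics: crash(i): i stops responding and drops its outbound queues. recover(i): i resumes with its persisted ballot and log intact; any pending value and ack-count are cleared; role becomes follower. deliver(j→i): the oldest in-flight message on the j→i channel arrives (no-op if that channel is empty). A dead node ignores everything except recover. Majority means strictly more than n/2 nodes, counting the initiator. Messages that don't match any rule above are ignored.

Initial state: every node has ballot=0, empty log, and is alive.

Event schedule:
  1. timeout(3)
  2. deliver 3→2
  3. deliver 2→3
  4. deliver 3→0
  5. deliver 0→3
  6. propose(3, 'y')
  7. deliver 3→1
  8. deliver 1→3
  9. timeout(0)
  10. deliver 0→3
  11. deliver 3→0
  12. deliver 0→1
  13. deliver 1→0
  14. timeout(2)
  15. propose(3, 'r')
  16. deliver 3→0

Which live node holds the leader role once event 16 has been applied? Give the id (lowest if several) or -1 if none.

[1] timeout(3) → N3(cand b7 [-])
[2] deliver 3→2 → N2(foll b7 [-])
[3] deliver 2→3 → ∅
[4] deliver 3→0 → N0(foll b7 [-])
[5] deliver 0→3 → N3(lead b7 [-])
[6] propose(3,'y') → ∅
[7] deliver 3→1 → N1(foll b7 [-])
[8] deliver 1→3 → ∅
[9] timeout(0) → N0(cand b8 [-])
[10] deliver 0→3 → N3(foll b8 [-])
[11] deliver 3→0 → ∅
[12] deliver 0→1 → N1(foll b8 [-])
[13] deliver 1→0 → ∅
[14] timeout(2) → N2(cand b10 [-])
[15] propose(3,'r') → ∅
[16] deliver 3→0 → N0(lead b8 [-])

0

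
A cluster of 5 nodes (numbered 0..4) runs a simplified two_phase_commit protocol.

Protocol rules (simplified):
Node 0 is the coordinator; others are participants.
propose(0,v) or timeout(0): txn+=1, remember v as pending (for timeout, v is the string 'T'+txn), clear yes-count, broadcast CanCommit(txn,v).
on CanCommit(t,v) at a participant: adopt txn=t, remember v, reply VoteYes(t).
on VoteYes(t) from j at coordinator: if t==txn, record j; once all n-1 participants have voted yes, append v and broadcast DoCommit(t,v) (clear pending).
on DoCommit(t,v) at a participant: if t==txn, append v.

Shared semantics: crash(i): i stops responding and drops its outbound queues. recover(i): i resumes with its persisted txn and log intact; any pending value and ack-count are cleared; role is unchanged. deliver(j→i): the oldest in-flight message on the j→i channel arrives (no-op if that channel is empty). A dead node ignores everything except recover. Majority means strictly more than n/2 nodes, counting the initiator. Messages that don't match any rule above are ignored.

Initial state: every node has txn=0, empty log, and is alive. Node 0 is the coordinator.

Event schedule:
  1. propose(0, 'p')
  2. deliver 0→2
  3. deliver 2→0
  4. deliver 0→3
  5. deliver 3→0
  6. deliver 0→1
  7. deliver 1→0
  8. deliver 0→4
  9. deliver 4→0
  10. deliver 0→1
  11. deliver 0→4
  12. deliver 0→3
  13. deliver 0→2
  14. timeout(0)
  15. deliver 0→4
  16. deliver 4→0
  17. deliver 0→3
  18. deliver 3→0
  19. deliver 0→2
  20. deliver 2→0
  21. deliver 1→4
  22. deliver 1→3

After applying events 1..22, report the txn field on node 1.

step 1 propose(0,'p'): 0={coor,t=1,log=-}
step 2 deliver 0→2: 2={part,t=1,log=-}
step 3 deliver 2→0: —
step 4 deliver 0→3: 3={part,t=1,log=-}
step 5 deliver 3→0: —
step 6 deliver 0→1: 1={part,t=1,log=-}
step 7 deliver 1→0: —
step 8 deliver 0→4: 4={part,t=1,log=-}
step 9 deliver 4→0: 0={coor,t=1,log=p}
step 10 deliver 0→1: 1={part,t=1,log=p}
step 11 deliver 0→4: 4={part,t=1,log=p}
step 12 deliver 0→3: 3={part,t=1,log=p}
step 13 deliver 0→2: 2={part,t=1,log=p}
step 14 timeout(0): 0={coor,t=2,log=p}
step 15 deliver 0→4: 4={part,t=2,log=p}
step 16 deliver 4→0: —
step 17 deliver 0→3: 3={part,t=2,log=p}
step 18 deliver 3→0: —
step 19 deliver 0→2: 2={part,t=2,log=p}
step 20 deliver 2→0: —
step 21 deliver 1→4: —
step 22 deliver 1→3: —

1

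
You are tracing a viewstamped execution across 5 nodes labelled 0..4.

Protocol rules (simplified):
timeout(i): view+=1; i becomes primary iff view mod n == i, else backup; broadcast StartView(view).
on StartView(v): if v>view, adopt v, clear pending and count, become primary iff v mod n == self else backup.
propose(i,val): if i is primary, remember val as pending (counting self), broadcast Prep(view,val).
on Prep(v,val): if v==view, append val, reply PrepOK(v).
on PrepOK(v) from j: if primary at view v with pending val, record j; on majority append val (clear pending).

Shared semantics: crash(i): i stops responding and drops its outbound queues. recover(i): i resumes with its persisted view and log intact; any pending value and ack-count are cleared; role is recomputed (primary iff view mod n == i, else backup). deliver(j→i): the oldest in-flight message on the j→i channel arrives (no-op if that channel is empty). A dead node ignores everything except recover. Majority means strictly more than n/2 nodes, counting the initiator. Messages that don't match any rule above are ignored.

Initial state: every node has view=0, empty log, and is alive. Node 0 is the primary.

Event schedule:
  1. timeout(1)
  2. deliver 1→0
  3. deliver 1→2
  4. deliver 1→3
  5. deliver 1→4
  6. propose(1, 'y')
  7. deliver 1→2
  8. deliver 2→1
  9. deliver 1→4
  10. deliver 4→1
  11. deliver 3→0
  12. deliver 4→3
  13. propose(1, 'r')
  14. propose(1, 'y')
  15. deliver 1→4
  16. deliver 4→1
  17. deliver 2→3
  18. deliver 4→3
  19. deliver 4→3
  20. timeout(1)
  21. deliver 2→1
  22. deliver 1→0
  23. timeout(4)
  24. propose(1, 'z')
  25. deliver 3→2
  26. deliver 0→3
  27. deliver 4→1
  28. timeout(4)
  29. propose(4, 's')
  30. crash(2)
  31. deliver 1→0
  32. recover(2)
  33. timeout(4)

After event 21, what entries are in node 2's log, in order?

y

1. timeout(1):  <1:prim v1 ->
2. deliver 1→0:  <0:back v1 ->
3. deliver 1→2:  <2:back v1 ->
4. deliver 1→3:  <3:back v1 ->
5. deliver 1→4:  <4:back v1 ->
6. propose(1,'y'):  nop
7. deliver 1→2:  <2:back v1 y>
8. deliver 2→1:  nop
9. deliver 1→4:  <4:back v1 y>
10. deliver 4→1:  <1:prim v1 y>
11. deliver 3→0:  nop
12. deliver 4→3:  nop
13. propose(1,'r'):  nop
14. propose(1,'y'):  nop
15. deliver 1→4:  <4:back v1 y,r>
16. deliver 4→1:  nop
17. deliver 2→3:  nop
18. deliver 4→3:  nop
19. deliver 4→3:  nop
20. timeout(1):  <1:back v2 y>
21. deliver 2→1:  nop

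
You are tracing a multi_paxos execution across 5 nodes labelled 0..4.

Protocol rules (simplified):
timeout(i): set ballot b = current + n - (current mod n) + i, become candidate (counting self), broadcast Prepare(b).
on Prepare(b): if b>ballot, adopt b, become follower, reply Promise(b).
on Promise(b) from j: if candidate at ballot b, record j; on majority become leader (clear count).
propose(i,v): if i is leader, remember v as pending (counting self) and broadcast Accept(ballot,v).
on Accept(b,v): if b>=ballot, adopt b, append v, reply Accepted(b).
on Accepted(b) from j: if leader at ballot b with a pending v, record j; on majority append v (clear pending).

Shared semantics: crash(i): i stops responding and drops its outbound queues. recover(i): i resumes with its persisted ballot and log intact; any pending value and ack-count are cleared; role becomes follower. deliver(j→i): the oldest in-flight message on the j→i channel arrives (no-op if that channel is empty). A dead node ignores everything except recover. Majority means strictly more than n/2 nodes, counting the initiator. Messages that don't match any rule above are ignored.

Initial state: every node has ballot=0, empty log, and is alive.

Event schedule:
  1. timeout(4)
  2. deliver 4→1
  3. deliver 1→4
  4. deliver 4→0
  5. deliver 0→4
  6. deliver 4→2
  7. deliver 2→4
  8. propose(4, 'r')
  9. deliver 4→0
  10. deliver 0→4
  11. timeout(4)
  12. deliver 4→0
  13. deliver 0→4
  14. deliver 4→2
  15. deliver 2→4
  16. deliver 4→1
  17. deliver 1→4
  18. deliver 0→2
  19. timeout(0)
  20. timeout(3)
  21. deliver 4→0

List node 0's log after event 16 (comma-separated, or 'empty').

[1] timeout(4) → N4(cand b9 [-])
[2] deliver 4→1 → N1(foll b9 [-])
[3] deliver 1→4 → ∅
[4] deliver 4→0 → N0(foll b9 [-])
[5] deliver 0→4 → N4(lead b9 [-])
[6] deliver 4→2 → N2(foll b9 [-])
[7] deliver 2→4 → ∅
[8] propose(4,'r') → ∅
[9] deliver 4→0 → N0(foll b9 [r])
[10] deliver 0→4 → ∅
[11] timeout(4) → N4(cand b14 [-])
[12] deliver 4→0 → N0(foll b14 [r])
[13] deliver 0→4 → ∅
[14] deliver 4→2 → N2(foll b9 [r])
[15] deliver 2→4 → ∅
[16] deliver 4→1 → N1(foll b9 [r])

r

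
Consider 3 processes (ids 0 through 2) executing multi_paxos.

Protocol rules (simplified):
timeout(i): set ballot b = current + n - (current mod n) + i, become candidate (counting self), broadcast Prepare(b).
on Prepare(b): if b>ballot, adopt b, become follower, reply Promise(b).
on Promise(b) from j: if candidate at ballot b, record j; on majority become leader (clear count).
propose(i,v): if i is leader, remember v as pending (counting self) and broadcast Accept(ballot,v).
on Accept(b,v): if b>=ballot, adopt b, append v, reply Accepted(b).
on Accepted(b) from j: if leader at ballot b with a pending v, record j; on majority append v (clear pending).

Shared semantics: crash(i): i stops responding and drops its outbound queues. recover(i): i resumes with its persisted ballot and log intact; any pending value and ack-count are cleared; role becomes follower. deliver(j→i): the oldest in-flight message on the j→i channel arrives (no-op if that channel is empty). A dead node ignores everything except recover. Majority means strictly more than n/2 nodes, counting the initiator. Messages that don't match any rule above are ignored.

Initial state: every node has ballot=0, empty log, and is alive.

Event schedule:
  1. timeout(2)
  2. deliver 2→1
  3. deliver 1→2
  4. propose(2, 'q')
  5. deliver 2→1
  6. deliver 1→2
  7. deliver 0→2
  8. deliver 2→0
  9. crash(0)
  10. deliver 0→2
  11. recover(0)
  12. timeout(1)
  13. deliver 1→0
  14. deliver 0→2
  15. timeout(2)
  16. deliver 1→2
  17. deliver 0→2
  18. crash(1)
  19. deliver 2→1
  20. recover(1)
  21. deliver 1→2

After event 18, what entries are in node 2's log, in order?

q

step 1 timeout(2): 2={cand,b=5,log=-}
step 2 deliver 2→1: 1={foll,b=5,log=-}
step 3 deliver 1→2: 2={lead,b=5,log=-}
step 4 propose(2,'q'): —
step 5 deliver 2→1: 1={foll,b=5,log=q}
step 6 deliver 1→2: 2={lead,b=5,log=q}
step 7 deliver 0→2: —
step 8 deliver 2→0: 0={foll,b=5,log=-}
step 9 crash(0): 0={✗foll,b=5,log=-}
step 10 deliver 0→2: —
step 11 recover(0): 0={foll,b=5,log=-}
step 12 timeout(1): 1={cand,b=7,log=q}
step 13 deliver 1→0: 0={foll,b=7,log=-}
step 14 deliver 0→2: —
step 15 timeout(2): 2={cand,b=8,log=q}
step 16 deliver 1→2: —
step 17 deliver 0→2: —
step 18 crash(1): 1={✗cand,b=7,log=q}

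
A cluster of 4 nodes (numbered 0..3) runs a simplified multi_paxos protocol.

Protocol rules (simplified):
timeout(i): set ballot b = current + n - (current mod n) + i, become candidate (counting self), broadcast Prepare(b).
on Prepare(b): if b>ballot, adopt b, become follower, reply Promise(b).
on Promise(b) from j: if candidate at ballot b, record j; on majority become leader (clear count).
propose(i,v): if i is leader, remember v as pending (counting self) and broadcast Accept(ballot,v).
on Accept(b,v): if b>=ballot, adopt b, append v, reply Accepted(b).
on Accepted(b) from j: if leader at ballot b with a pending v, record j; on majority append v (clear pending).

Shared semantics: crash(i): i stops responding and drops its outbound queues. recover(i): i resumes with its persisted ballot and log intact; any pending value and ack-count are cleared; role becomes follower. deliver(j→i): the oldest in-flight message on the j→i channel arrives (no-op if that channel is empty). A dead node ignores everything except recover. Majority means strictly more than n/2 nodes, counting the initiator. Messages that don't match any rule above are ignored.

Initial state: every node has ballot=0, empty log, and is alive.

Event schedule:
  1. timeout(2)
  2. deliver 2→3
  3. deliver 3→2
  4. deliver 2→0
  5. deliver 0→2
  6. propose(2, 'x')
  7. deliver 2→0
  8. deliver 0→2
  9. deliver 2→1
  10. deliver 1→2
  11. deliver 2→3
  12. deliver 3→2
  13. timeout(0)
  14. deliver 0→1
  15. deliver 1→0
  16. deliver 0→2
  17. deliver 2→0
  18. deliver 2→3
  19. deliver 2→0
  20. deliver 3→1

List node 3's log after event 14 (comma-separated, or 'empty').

x

1. timeout(2):  <2:cand b6 ->
2. deliver 2→3:  <3:foll b6 ->
3. deliver 3→2:  nop
4. deliver 2→0:  <0:foll b6 ->
5. deliver 0→2:  <2:lead b6 ->
6. propose(2,'x'):  nop
7. deliver 2→0:  <0:foll b6 x>
8. deliver 0→2:  nop
9. deliver 2→1:  <1:foll b6 ->
10. deliver 1→2:  nop
11. deliver 2→3:  <3:foll b6 x>
12. deliver 3→2:  <2:lead b6 x>
13. timeout(0):  <0:cand b8 x>
14. deliver 0→1:  <1:foll b8 ->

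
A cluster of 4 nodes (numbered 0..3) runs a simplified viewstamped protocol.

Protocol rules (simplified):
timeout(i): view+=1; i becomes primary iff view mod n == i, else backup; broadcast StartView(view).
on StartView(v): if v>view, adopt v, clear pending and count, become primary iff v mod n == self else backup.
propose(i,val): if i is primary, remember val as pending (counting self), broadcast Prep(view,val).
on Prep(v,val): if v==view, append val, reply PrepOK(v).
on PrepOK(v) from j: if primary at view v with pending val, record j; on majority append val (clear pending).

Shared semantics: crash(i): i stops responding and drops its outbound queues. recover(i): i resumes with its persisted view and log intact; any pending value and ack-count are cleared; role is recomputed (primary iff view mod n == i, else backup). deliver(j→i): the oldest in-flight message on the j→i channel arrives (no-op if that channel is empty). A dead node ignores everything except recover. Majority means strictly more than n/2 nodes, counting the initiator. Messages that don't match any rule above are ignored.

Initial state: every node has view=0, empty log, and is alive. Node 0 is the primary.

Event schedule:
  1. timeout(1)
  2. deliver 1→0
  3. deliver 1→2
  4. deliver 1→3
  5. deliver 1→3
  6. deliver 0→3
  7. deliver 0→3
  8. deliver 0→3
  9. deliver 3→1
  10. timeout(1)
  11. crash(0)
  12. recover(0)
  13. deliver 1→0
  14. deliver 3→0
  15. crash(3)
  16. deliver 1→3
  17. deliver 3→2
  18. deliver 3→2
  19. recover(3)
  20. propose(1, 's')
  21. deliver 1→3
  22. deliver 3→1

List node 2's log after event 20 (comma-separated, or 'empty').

empty

[1] timeout(1) → N1(prim v1 [-])
[2] deliver 1→0 → N0(back v1 [-])
[3] deliver 1→2 → N2(back v1 [-])
[4] deliver 1→3 → N3(back v1 [-])
[5] deliver 1→3 → ∅
[6] deliver 0→3 → ∅
[7] deliver 0→3 → ∅
[8] deliver 0→3 → ∅
[9] deliver 3→1 → ∅
[10] timeout(1) → N1(back v2 [-])
[11] crash(0) → N0(✗back v1 [-])
[12] recover(0) → N0(back v1 [-])
[13] deliver 1→0 → N0(back v2 [-])
[14] deliver 3→0 → ∅
[15] crash(3) → N3(✗back v1 [-])
[16] deliver 1→3 → ∅
[17] deliver 3→2 → ∅
[18] deliver 3→2 → ∅
[19] recover(3) → N3(back v1 [-])
[20] propose(1,'s') → ∅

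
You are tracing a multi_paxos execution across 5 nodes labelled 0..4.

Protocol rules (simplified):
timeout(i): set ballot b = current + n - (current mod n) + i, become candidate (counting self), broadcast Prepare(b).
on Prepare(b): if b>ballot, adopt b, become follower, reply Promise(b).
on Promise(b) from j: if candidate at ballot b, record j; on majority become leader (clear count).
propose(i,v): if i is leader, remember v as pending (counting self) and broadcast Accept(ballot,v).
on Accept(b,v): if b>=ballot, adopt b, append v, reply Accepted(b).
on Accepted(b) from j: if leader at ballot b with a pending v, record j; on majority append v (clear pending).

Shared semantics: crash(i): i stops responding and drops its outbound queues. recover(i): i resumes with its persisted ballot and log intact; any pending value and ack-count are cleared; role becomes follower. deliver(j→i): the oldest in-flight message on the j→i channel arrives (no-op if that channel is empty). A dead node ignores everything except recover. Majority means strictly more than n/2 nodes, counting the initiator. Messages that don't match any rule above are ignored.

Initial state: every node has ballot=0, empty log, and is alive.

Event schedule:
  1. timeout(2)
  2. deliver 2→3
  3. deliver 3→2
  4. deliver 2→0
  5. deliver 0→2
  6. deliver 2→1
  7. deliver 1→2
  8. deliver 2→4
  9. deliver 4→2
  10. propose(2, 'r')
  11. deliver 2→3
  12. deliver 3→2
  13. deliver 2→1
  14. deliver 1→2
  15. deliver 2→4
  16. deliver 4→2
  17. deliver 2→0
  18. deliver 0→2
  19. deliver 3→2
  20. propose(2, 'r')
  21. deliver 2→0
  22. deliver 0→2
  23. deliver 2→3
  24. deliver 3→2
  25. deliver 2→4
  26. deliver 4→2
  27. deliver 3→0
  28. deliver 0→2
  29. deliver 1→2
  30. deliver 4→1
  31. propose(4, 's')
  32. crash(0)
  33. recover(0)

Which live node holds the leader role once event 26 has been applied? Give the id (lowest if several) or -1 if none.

2

e1 timeout(2): 2[cand,b=7,-]
e2 deliver 2→3: 3[foll,b=7,-]
e3 deliver 3→2: ·
e4 deliver 2→0: 0[foll,b=7,-]
e5 deliver 0→2: 2[lead,b=7,-]
e6 deliver 2→1: 1[foll,b=7,-]
e7 deliver 1→2: ·
e8 deliver 2→4: 4[foll,b=7,-]
e9 deliver 4→2: ·
e10 propose(2,'r'): ·
e11 deliver 2→3: 3[foll,b=7,r]
e12 deliver 3→2: ·
e13 deliver 2→1: 1[foll,b=7,r]
e14 deliver 1→2: 2[lead,b=7,r]
e15 deliver 2→4: 4[foll,b=7,r]
e16 deliver 4→2: ·
e17 deliver 2→0: 0[foll,b=7,r]
e18 deliver 0→2: ·
e19 deliver 3→2: ·
e20 propose(2,'r'): ·
e21 deliver 2→0: 0[foll,b=7,r,r]
e22 deliver 0→2: ·
e23 deliver 2→3: 3[foll,b=7,r,r]
e24 deliver 3→2: 2[lead,b=7,r,r]
e25 deliver 2→4: 4[foll,b=7,r,r]
e26 deliver 4→2: ·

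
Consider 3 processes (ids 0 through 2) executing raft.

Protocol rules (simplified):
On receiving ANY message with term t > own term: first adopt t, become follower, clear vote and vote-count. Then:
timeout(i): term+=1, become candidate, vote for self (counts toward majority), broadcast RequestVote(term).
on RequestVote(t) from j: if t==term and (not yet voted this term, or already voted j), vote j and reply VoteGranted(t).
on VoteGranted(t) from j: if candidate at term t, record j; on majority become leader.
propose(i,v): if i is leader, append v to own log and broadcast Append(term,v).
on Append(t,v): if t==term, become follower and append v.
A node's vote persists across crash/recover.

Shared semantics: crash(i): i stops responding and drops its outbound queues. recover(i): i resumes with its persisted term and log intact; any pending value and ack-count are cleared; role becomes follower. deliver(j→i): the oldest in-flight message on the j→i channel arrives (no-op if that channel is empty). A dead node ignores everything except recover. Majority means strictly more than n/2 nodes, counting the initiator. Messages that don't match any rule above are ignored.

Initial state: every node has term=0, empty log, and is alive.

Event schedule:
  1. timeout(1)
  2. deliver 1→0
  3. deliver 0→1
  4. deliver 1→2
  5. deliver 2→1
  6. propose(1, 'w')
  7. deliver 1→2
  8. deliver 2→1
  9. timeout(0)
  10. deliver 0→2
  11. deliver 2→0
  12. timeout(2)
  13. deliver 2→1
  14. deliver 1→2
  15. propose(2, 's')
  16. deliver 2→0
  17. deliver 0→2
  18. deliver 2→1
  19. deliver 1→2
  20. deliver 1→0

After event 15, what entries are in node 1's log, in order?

1. timeout(1):  <1:cand t1 ->
2. deliver 1→0:  <0:foll t1 ->
3. deliver 0→1:  <1:lead t1 ->
4. deliver 1→2:  <2:foll t1 ->
5. deliver 2→1:  nop
6. propose(1,'w'):  <1:lead t1 w>
7. deliver 1→2:  <2:foll t1 w>
8. deliver 2→1:  nop
9. timeout(0):  <0:cand t2 ->
10. deliver 0→2:  <2:foll t2 w>
11. deliver 2→0:  <0:lead t2 ->
12. timeout(2):  <2:cand t3 w>
13. deliver 2→1:  <1:foll t3 w>
14. deliver 1→2:  <2:lead t3 w>
15. propose(2,'s'):  <2:lead t3 w,s>

w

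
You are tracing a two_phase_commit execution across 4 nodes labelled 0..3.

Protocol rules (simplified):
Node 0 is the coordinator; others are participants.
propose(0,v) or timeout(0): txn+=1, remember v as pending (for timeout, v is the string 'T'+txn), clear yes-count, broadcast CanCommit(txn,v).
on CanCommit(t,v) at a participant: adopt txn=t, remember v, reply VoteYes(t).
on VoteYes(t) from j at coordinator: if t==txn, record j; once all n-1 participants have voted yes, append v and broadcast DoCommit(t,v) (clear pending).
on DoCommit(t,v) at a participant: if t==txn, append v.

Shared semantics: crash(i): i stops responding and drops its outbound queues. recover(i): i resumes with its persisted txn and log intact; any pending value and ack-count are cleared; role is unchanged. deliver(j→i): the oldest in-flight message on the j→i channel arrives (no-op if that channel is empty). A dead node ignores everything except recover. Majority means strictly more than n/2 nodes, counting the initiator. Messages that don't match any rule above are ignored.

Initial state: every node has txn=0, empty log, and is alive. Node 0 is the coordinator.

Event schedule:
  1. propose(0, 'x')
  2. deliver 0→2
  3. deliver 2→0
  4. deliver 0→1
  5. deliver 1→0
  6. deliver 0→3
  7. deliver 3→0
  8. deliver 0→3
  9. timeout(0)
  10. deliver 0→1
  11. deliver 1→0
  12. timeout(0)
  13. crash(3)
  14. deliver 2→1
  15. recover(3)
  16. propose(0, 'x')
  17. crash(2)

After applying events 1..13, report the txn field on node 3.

1

after 1 — propose(0,'x'): n0:coor/t1/[-]
after 2 — deliver 0→2: n2:part/t1/[-]
after 3 — deliver 2→0: ·
after 4 — deliver 0→1: n1:part/t1/[-]
after 5 — deliver 1→0: ·
after 6 — deliver 0→3: n3:part/t1/[-]
after 7 — deliver 3→0: n0:coor/t1/[x]
after 8 — deliver 0→3: n3:part/t1/[x]
after 9 — timeout(0): n0:coor/t2/[x]
after 10 — deliver 0→1: n1:part/t1/[x]
after 11 — deliver 1→0: ·
after 12 — timeout(0): n0:coor/t3/[x]
after 13 — crash(3): n3:✗part/t1/[x]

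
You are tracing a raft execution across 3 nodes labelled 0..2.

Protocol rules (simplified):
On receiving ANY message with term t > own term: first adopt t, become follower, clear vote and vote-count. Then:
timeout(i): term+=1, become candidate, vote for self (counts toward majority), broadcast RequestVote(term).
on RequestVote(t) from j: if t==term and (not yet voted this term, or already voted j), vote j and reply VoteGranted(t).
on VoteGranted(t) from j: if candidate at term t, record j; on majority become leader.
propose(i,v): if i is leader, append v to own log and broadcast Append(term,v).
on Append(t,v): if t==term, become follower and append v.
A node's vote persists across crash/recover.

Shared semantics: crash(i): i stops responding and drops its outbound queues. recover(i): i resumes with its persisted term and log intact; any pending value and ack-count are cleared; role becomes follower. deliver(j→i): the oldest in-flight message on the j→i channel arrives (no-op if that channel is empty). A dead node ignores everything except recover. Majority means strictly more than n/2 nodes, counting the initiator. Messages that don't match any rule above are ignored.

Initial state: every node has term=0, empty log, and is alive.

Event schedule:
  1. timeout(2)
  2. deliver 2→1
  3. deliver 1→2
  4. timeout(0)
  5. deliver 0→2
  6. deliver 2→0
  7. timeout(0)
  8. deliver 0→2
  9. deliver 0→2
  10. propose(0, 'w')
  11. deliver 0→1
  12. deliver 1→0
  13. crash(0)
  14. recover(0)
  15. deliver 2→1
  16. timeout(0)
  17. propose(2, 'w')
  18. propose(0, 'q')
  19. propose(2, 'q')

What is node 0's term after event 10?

2

after 1 — timeout(2): n2:cand/t1/[-]
after 2 — deliver 2→1: n1:foll/t1/[-]
after 3 — deliver 1→2: n2:lead/t1/[-]
after 4 — timeout(0): n0:cand/t1/[-]
after 5 — deliver 0→2: ·
after 6 — deliver 2→0: ·
after 7 — timeout(0): n0:cand/t2/[-]
after 8 — deliver 0→2: n2:foll/t2/[-]
after 9 — deliver 0→2: ·
after 10 — propose(0,'w'): ·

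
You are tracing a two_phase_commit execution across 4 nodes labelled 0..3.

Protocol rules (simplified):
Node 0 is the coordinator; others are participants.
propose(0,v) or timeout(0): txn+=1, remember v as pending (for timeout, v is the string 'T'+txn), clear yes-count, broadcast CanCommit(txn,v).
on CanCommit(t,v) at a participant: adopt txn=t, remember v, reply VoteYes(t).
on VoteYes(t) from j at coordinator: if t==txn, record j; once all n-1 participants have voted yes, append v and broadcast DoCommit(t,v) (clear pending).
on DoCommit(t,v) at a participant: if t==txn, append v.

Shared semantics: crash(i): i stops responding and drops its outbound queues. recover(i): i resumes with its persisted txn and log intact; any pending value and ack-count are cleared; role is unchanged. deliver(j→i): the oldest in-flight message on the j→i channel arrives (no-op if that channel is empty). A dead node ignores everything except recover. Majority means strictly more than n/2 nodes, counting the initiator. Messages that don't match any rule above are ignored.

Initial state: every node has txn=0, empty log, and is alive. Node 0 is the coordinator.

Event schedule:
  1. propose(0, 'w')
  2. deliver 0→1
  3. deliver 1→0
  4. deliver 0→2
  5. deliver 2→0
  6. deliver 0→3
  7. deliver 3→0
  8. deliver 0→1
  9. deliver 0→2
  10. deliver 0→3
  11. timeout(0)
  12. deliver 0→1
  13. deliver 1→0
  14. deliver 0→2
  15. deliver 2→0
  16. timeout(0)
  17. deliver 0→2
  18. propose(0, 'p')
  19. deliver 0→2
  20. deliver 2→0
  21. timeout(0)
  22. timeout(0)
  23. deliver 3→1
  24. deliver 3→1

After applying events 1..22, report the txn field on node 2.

after 1 — propose(0,'w'): n0:coor/t1/[-]
after 2 — deliver 0→1: n1:part/t1/[-]
after 3 — deliver 1→0: ·
after 4 — deliver 0→2: n2:part/t1/[-]
after 5 — deliver 2→0: ·
after 6 — deliver 0→3: n3:part/t1/[-]
after 7 — deliver 3→0: n0:coor/t1/[w]
after 8 — deliver 0→1: n1:part/t1/[w]
after 9 — deliver 0→2: n2:part/t1/[w]
after 10 — deliver 0→3: n3:part/t1/[w]
after 11 — timeout(0): n0:coor/t2/[w]
after 12 — deliver 0→1: n1:part/t2/[w]
after 13 — deliver 1→0: ·
after 14 — deliver 0→2: n2:part/t2/[w]
after 15 — deliver 2→0: ·
after 16 — timeout(0): n0:coor/t3/[w]
after 17 — deliver 0→2: n2:part/t3/[w]
after 18 — propose(0,'p'): n0:coor/t4/[w]
after 19 — deliver 0→2: n2:part/t4/[w]
after 20 — deliver 2→0: ·
after 21 — timeout(0): n0:coor/t5/[w]
after 22 — timeout(0): n0:coor/t6/[w]

4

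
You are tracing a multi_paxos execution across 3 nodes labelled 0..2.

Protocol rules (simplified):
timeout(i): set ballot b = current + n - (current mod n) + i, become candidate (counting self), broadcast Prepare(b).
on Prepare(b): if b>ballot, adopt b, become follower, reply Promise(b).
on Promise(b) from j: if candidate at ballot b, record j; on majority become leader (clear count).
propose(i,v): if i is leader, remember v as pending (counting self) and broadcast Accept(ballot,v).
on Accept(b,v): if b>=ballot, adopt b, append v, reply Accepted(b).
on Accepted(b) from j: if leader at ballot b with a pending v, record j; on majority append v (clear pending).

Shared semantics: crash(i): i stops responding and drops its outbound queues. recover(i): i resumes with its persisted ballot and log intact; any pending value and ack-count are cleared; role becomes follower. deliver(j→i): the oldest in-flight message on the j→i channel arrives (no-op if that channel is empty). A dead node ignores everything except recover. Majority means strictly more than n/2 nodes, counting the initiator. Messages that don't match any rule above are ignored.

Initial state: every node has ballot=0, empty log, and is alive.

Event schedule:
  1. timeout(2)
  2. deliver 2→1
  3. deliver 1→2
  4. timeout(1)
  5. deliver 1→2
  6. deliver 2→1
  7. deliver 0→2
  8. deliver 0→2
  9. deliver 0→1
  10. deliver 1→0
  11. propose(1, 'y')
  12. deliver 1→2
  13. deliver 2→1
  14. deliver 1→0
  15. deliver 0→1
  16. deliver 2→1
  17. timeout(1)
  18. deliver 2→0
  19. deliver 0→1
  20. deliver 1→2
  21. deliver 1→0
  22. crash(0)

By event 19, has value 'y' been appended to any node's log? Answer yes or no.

1. timeout(2):  <2:cand b5 ->
2. deliver 2→1:  <1:foll b5 ->
3. deliver 1→2:  <2:lead b5 ->
4. timeout(1):  <1:cand b7 ->
5. deliver 1→2:  <2:foll b7 ->
6. deliver 2→1:  <1:lead b7 ->
7. deliver 0→2:  nop
8. deliver 0→2:  nop
9. deliver 0→1:  nop
10. deliver 1→0:  <0:foll b7 ->
11. propose(1,'y'):  nop
12. deliver 1→2:  <2:foll b7 y>
13. deliver 2→1:  <1:lead b7 y>
14. deliver 1→0:  <0:foll b7 y>
15. deliver 0→1:  nop
16. deliver 2→1:  nop
17. timeout(1):  <1:cand b10 y>
18. deliver 2→0:  nop
19. deliver 0→1:  nop

yes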